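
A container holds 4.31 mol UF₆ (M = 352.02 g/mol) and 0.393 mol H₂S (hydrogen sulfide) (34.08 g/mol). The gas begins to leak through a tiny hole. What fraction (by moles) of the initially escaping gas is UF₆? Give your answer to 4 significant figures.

0.7734

Effusion rate of each component ∝ n_i/√M_i (partial pressure × 1/√M).
Mole fraction of UF₆ in the effusate = (n_UF₆/√M_UF₆) / (n_UF₆/√M_UF₆ + n_H₂S/√M_H₂S)
= (4.31/√352.02) / (4.31/√352.02 + 0.393/√34.08) = 0.2297/(0.2297 + 0.06732) = 0.7734.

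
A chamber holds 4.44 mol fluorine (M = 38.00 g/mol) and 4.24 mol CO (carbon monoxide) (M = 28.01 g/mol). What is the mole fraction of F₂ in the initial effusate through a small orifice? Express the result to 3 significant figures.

0.473

Effusion rate of each component ∝ n_i/√M_i (partial pressure × 1/√M).
So x_F₂ in the escaping gas = (n_F₂/√M_F₂) / Σ(n_i/√M_i)
= (4.44/√38.00) / (4.44/√38.00 + 4.24/√28.01) = 0.7203/(0.7203 + 0.8011) = 0.473.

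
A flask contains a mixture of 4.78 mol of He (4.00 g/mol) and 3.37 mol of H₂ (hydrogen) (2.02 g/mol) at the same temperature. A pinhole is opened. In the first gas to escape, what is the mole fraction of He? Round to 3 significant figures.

0.502

Effusion rate of each component ∝ n_i/√M_i (partial pressure × 1/√M).
Mole fraction of He in the effusate = (n_He/√M_He) / (n_He/√M_He + n_H₂/√M_H₂)
= (4.78/√4.00) / (4.78/√4.00 + 3.37/√2.02) = 2.390/(2.390 + 2.371) = 0.502.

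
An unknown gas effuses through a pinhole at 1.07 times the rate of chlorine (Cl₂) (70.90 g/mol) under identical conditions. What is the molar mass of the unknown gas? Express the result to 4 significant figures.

61.93 g/mol

Graham's law gives rate_X/rate_Cl₂ = √(M_Cl₂/M_X).
1.07 = √(70.90/M_X)
M_X = 70.90 / 1.07² = 70.90 / 1.145 = 61.93 g/mol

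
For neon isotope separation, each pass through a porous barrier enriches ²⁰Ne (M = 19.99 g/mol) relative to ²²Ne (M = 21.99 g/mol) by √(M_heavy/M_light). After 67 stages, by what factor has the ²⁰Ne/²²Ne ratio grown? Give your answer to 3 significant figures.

24.4

Overall factor = α^67 with α = √(21.99/19.99), i.e. (21.99/19.99)^(67/2).
= 1.10005^(67/2) = 24.4.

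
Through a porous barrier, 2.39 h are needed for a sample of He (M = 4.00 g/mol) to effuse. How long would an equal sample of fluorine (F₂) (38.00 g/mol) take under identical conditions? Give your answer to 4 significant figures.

Since effusion rate ∝ 1/√M, t_F₂/t_He = √(M_F₂/M_He) = √(38.00/4.00) = √9.500 = 3.082.
So the time for F₂ is 2.39 × 3.082 = 7.366 h.

7.366 h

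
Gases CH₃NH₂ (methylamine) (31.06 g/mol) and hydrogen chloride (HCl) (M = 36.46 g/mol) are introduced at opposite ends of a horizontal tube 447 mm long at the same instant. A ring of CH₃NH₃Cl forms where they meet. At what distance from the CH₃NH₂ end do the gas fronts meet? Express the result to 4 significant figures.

Distances travelled in equal time are proportional to diffusion rates, so d_CH₃NH₂/d_HCl = √(M_HCl/M_CH₃NH₂) = √(36.46/31.06) = 1.083.
With d_CH₃NH₂ + d_HCl = 447 mm, d_HCl = 447/(1 + 1.083) = 214.5 mm.
d_CH₃NH₂ = 447 − 214.5 = 232.5 mm.

232.5 mm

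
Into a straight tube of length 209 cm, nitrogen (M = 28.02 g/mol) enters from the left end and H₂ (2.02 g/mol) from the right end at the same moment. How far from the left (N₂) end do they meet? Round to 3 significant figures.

44.2 cm

In equal time, each gas travels a distance ∝ its rate ∝ 1/√M, so d_N₂/d_H₂ = √(M_H₂/M_N₂) = √(2.02/28.02) = 0.2685.
With d_N₂ + d_H₂ = 209 cm, d_H₂ = 209/(1 + 0.2685) = 164.8 cm.
d_N₂ = 209 − 164.8 = 44.2 cm.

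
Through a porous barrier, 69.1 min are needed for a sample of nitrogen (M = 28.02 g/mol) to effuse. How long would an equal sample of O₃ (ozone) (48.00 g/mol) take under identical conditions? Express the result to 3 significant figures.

90.4 min

From Graham's law, t_O₃/t_N₂ = √(M_O₃/M_N₂) = √(48.00/28.02) = √1.713 = 1.309.
So the time for O₃ is 69.1 × 1.309 = 90.4 min.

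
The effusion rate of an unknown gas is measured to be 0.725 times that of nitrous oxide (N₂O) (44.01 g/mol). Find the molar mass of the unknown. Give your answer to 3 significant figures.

83.7 g/mol

By Graham's law, rate_X/rate_N₂O = √(M_N₂O/M_X).
0.725 = √(44.01/M_X)
M_X = 44.01 / 0.725² = 44.01 / 0.5256 = 83.7 g/mol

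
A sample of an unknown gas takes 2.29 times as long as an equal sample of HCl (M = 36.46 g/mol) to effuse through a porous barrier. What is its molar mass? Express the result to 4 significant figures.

191.2 g/mol

Since effusion rate ∝ 1/√M, t_X/t_HCl = √(M_X/M_HCl).
2.29 = √(M_X/36.46)
M_X = 36.46 × 2.29² = 36.46 × 5.244 = 191.2 g/mol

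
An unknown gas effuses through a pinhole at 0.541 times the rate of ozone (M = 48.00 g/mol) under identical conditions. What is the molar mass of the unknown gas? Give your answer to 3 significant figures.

164 g/mol

From Graham's law, rate_X/rate_O₃ = √(M_O₃/M_X).
0.541 = √(48.00/M_X)
M_X = 48.00 / 0.541² = 48.00 / 0.2927 = 164 g/mol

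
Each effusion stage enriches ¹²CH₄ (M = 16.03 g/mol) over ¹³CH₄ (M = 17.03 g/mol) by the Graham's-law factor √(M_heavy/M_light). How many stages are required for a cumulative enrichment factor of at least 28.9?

Single-stage factor α = √(17.03/16.03), so ln α = ½ ln(1.06238) = 0.03026.
Need α^N ≥ 28.9 ⇒ N ≥ ln(28.9) / ln α = 3.364 / 0.03026 = 111.17.
Minimum whole number of stages: N = 112.

112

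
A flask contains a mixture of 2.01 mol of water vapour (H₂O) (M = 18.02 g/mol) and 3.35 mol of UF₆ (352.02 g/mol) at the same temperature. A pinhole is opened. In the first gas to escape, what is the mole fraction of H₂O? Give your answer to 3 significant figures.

Rate_i ∝ x_i/√M_i (Graham's law weighted by mole fraction), so the effusate composition follows n_i/√M_i.
So x_H₂O in the escaping gas = (n_H₂O/√M_H₂O) / Σ(n_i/√M_i)
= (2.01/√18.02) / (2.01/√18.02 + 3.35/√352.02) = 0.4735/(0.4735 + 0.1786) = 0.726.

0.726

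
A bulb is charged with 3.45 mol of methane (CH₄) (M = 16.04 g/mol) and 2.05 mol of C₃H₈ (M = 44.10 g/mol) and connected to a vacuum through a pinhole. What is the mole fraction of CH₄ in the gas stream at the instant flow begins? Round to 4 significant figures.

0.7362

Effusion rate of each component ∝ n_i/√M_i (partial pressure × 1/√M).
x_CH₄(eff) = (n_CH₄/√M_CH₄) / (n_CH₄/√M_CH₄ + n_C₃H₈/√M_C₃H₈)
= (3.45/√16.04) / (3.45/√16.04 + 2.05/√44.10) = 0.8614/(0.8614 + 0.3087) = 0.7362.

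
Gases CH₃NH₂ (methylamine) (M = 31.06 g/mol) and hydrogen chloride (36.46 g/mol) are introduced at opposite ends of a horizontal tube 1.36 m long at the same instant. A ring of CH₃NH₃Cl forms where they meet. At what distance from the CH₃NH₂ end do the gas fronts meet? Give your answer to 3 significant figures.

0.707 m

Distances travelled in equal time are proportional to diffusion rates, so d_CH₃NH₂/d_HCl = √(M_HCl/M_CH₃NH₂) = √(36.46/31.06) = 1.083.
With d_CH₃NH₂ + d_HCl = 1.36 m, d_HCl = 1.36/(1 + 1.083) = 0.6528 m.
d_CH₃NH₂ = 1.36 − 0.6528 = 0.707 m.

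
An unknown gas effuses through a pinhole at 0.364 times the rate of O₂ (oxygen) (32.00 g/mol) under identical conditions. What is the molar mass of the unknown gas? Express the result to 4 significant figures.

241.5 g/mol

Since effusion rate ∝ 1/√M, rate_X/rate_O₂ = √(M_O₂/M_X).
0.364 = √(32.00/M_X)
M_X = 32.00 / 0.364² = 32.00 / 0.1325 = 241.5 g/mol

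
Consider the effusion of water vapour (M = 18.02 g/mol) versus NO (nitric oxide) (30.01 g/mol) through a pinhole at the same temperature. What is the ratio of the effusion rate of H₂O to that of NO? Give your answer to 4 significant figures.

Since effusion rate ∝ 1/√M, rate_H₂O/rate_NO = √(M_NO/M_H₂O) = √(30.01/18.02) = √1.665 = 1.290.

1.290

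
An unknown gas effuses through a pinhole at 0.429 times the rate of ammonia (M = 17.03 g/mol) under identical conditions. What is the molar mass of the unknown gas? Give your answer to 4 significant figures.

92.53 g/mol

Since effusion rate ∝ 1/√M, rate_X/rate_NH₃ = √(M_NH₃/M_X).
0.429 = √(17.03/M_X)
M_X = 17.03 / 0.429² = 17.03 / 0.1840 = 92.53 g/mol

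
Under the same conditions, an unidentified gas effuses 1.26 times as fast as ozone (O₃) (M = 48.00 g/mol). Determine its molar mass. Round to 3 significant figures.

Since effusion rate ∝ 1/√M, rate_X/rate_O₃ = √(M_O₃/M_X).
1.26 = √(48.00/M_X)
M_X = 48.00 / 1.26² = 48.00 / 1.588 = 30.2 g/mol

30.2 g/mol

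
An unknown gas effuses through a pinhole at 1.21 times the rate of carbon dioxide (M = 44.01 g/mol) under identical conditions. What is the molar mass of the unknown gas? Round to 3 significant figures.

30.1 g/mol

Using Graham's law: rate_X/rate_CO₂ = √(M_CO₂/M_X).
1.21 = √(44.01/M_X)
M_X = 44.01 / 1.21² = 44.01 / 1.464 = 30.1 g/mol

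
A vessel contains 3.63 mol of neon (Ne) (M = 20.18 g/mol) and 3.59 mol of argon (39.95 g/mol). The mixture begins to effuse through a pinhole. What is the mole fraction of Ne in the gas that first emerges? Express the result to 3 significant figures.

0.587

The effusion rate of species i is ∝ p_i/√M_i ∝ n_i/√M_i.
Mole fraction of Ne in the effusate = (n_Ne/√M_Ne) / (n_Ne/√M_Ne + n_Ar/√M_Ar)
= (3.63/√20.18) / (3.63/√20.18 + 3.59/√39.95) = 0.8081/(0.8081 + 0.5680) = 0.587.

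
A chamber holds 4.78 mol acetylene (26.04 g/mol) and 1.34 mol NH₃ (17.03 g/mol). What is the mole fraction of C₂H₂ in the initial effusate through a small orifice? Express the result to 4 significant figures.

0.7426

The effusion rate of species i is ∝ p_i/√M_i ∝ n_i/√M_i.
So x_C₂H₂ in the escaping gas = (n_C₂H₂/√M_C₂H₂) / Σ(n_i/√M_i)
= (4.78/√26.04) / (4.78/√26.04 + 1.34/√17.03) = 0.9367/(0.9367 + 0.3247) = 0.7426.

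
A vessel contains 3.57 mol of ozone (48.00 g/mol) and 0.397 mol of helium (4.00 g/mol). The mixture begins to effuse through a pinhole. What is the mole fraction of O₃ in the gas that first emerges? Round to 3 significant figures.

Each component's effusion rate ∝ (its partial pressure)·(1/√M) ∝ n_i/√M_i.
Mole fraction of O₃ in the effusate = (n_O₃/√M_O₃) / (n_O₃/√M_O₃ + n_He/√M_He)
= (3.57/√48.00) / (3.57/√48.00 + 0.397/√4.00) = 0.5153/(0.5153 + 0.1985) = 0.722.

0.722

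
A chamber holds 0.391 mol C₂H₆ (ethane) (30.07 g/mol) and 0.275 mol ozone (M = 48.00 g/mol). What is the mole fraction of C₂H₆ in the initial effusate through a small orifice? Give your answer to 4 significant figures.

0.6424

Each component's effusion rate ∝ (its partial pressure)·(1/√M) ∝ n_i/√M_i.
Mole fraction of C₂H₆ in the effusate = (n_C₂H₆/√M_C₂H₆) / (n_C₂H₆/√M_C₂H₆ + n_O₃/√M_O₃)
= (0.391/√30.07) / (0.391/√30.07 + 0.275/√48.00) = 0.07130/(0.07130 + 0.03969) = 0.6424.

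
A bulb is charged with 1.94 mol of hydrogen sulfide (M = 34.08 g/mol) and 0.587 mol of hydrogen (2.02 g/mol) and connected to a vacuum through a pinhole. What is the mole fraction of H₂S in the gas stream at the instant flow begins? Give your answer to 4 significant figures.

0.4459

The effusion rate of species i is ∝ p_i/√M_i ∝ n_i/√M_i.
x_H₂S(eff) = (n_H₂S/√M_H₂S) / (n_H₂S/√M_H₂S + n_H₂/√M_H₂)
= (1.94/√34.08) / (1.94/√34.08 + 0.587/√2.02) = 0.3323/(0.3323 + 0.4130) = 0.4459.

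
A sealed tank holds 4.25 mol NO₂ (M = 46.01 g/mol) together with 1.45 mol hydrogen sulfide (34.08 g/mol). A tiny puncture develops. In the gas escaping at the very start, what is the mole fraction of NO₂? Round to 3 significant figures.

Rate_i ∝ x_i/√M_i (Graham's law weighted by mole fraction), so the effusate composition follows n_i/√M_i.
x_NO₂(eff) = (n_NO₂/√M_NO₂) / (n_NO₂/√M_NO₂ + n_H₂S/√M_H₂S)
= (4.25/√46.01) / (4.25/√46.01 + 1.45/√34.08) = 0.6266/(0.6266 + 0.2484) = 0.716.

0.716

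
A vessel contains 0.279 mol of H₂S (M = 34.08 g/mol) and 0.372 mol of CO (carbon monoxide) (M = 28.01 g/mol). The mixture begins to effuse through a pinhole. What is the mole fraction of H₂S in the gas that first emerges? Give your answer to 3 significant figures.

0.405

The effusion rate of species i is ∝ p_i/√M_i ∝ n_i/√M_i.
Mole fraction of H₂S in the effusate = (n_H₂S/√M_H₂S) / (n_H₂S/√M_H₂S + n_CO/√M_CO)
= (0.279/√34.08) / (0.279/√34.08 + 0.372/√28.01) = 0.04779/(0.04779 + 0.07029) = 0.405.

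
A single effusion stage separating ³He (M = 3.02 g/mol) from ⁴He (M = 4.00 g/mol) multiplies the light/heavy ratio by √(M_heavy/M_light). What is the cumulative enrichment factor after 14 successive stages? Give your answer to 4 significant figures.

7.151

The single-stage factor is √(M_heavy/M_light), so 14 stages give [√(4.00/3.02)]^14 = (4.00/3.02)^(14/2).
= 1.32450^7 = 7.151.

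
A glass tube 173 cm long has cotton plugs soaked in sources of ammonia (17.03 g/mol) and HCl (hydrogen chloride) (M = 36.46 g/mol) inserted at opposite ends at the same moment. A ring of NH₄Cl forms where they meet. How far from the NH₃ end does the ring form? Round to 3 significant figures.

In equal time, each gas travels a distance ∝ its rate ∝ 1/√M, so d_NH₃/d_HCl = √(M_HCl/M_NH₃) = √(36.46/17.03) = 1.463.
With d_NH₃ + d_HCl = 173 cm, d_HCl = 173/(1 + 1.463) = 70.23 cm.
d_NH₃ = 173 − 70.23 = 103 cm.

103 cm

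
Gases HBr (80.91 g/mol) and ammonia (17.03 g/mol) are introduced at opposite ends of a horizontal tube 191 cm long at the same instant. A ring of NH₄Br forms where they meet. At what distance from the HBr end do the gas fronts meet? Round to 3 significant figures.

60.1 cm

In equal time, each gas travels a distance ∝ its rate ∝ 1/√M, so d_HBr/d_NH₃ = √(M_NH₃/M_HBr) = √(17.03/80.91) = 0.4588.
With d_HBr + d_NH₃ = 191 cm, d_NH₃ = 191/(1 + 0.4588) = 130.9 cm.
d_HBr = 191 − 130.9 = 60.1 cm.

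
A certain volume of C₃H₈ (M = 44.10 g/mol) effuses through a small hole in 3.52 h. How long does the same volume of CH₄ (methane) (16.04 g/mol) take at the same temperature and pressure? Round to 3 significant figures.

2.12 h

Graham's law gives t_CH₄/t_C₃H₈ = √(M_CH₄/M_C₃H₈) = √(16.04/44.10) = √0.3637 = 0.6031.
So the time for CH₄ is 3.52 × 0.6031 = 2.12 h.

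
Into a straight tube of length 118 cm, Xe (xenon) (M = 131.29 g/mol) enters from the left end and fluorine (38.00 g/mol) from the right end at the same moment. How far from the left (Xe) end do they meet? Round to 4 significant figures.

Distances travelled in equal time are proportional to diffusion rates, so d_Xe/d_F₂ = √(M_F₂/M_Xe) = √(38.00/131.29) = 0.5380.
With d_Xe + d_F₂ = 118 cm, d_F₂ = 118/(1 + 0.5380) = 76.72 cm.
d_Xe = 118 − 76.72 = 41.28 cm.

41.28 cm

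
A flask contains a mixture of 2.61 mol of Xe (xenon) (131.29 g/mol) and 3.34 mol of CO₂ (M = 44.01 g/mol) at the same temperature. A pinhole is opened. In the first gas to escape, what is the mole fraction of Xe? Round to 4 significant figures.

Effusion rate of each component ∝ n_i/√M_i (partial pressure × 1/√M).
Mole fraction of Xe in the effusate = (n_Xe/√M_Xe) / (n_Xe/√M_Xe + n_CO₂/√M_CO₂)
= (2.61/√131.29) / (2.61/√131.29 + 3.34/√44.01) = 0.2278/(0.2278 + 0.5035) = 0.3115.

0.3115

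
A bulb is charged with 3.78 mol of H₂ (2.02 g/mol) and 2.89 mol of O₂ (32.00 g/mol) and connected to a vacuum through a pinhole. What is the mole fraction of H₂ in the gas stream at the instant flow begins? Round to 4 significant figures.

Effusion rate of each component ∝ n_i/√M_i (partial pressure × 1/√M).
Mole fraction of H₂ in the effusate = (n_H₂/√M_H₂) / (n_H₂/√M_H₂ + n_O₂/√M_O₂)
= (3.78/√2.02) / (3.78/√2.02 + 2.89/√32.00) = 2.660/(2.660 + 0.5109) = 0.8389.

0.8389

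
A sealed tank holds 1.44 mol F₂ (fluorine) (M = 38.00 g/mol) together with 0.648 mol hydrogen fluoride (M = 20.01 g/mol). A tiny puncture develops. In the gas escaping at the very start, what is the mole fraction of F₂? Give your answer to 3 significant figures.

0.617

The effusion rate of species i is ∝ p_i/√M_i ∝ n_i/√M_i.
So x_F₂ in the escaping gas = (n_F₂/√M_F₂) / Σ(n_i/√M_i)
= (1.44/√38.00) / (1.44/√38.00 + 0.648/√20.01) = 0.2336/(0.2336 + 0.1449) = 0.617.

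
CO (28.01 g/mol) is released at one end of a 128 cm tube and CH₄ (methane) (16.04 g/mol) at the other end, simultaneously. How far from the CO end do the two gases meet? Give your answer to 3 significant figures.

55.1 cm

Graham's law gives d_CO/d_CH₄ = rate_CO/rate_CH₄ = √(M_CH₄/M_CO) = √(16.04/28.01) = 0.7567.
With d_CO + d_CH₄ = 128 cm, d_CH₄ = 128/(1 + 0.7567) = 72.86 cm.
d_CO = 128 − 72.86 = 55.1 cm.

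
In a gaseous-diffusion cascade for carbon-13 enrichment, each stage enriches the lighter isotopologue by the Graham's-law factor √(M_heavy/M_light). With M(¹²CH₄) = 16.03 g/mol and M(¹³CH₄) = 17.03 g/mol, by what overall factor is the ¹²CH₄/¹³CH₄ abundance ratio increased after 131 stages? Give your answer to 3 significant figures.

52.7

After 131 stages the ratio has grown by (√(17.03/16.03))^131 = (17.03/16.03)^(131/2).
= 1.06238^(131/2) = 52.7.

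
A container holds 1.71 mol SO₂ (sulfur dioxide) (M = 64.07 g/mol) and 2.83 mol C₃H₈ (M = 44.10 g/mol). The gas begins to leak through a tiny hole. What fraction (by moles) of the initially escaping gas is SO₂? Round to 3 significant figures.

Each component's effusion rate ∝ (its partial pressure)·(1/√M) ∝ n_i/√M_i.
x_SO₂(eff) = (n_SO₂/√M_SO₂) / (n_SO₂/√M_SO₂ + n_C₃H₈/√M_C₃H₈)
= (1.71/√64.07) / (1.71/√64.07 + 2.83/√44.10) = 0.2136/(0.2136 + 0.4262) = 0.334.

0.334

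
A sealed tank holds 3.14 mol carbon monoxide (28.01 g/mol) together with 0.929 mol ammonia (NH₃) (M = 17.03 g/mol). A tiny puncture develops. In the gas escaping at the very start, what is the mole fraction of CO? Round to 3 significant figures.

0.725

Rate_i ∝ x_i/√M_i (Graham's law weighted by mole fraction), so the effusate composition follows n_i/√M_i.
So x_CO in the escaping gas = (n_CO/√M_CO) / Σ(n_i/√M_i)
= (3.14/√28.01) / (3.14/√28.01 + 0.929/√17.03) = 0.5933/(0.5933 + 0.2251) = 0.725.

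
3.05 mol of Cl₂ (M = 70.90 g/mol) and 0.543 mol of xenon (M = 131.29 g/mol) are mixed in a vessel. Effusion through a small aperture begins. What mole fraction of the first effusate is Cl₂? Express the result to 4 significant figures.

0.8843

Rate_i ∝ x_i/√M_i (Graham's law weighted by mole fraction), so the effusate composition follows n_i/√M_i.
Mole fraction of Cl₂ in the effusate = (n_Cl₂/√M_Cl₂) / (n_Cl₂/√M_Cl₂ + n_Xe/√M_Xe)
= (3.05/√70.90) / (3.05/√70.90 + 0.543/√131.29) = 0.3622/(0.3622 + 0.04739) = 0.8843.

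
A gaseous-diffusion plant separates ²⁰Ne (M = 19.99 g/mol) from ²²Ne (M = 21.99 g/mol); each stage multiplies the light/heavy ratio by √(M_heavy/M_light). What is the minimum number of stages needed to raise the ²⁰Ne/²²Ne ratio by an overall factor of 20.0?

Per stage α = (21.99/19.99)^(1/2) = 1.10005^0.5, giving ln α = 0.04768.
Need α^N ≥ 20.0 ⇒ N ≥ ln(20.0) / ln α = 2.996 / 0.04768 = 62.83.
So at least 63 stages are needed.

63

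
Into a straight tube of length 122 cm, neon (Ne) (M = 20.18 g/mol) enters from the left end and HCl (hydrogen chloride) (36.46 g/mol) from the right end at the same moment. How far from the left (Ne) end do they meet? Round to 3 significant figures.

Graham's law gives d_Ne/d_HCl = rate_Ne/rate_HCl = √(M_HCl/M_Ne) = √(36.46/20.18) = 1.344.
With d_Ne + d_HCl = 122 cm, d_HCl = 122/(1 + 1.344) = 52.04 cm.
d_Ne = 122 − 52.04 = 70.0 cm.

70.0 cm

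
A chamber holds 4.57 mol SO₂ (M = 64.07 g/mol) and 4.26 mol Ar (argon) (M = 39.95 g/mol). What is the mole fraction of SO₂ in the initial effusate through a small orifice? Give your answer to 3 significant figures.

The effusion rate of species i is ∝ p_i/√M_i ∝ n_i/√M_i.
Mole fraction of SO₂ in the effusate = (n_SO₂/√M_SO₂) / (n_SO₂/√M_SO₂ + n_Ar/√M_Ar)
= (4.57/√64.07) / (4.57/√64.07 + 4.26/√39.95) = 0.5709/(0.5709 + 0.6740) = 0.459.

0.459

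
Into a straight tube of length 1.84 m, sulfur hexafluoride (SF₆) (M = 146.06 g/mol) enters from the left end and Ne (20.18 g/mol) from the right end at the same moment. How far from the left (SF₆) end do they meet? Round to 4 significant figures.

Graham's law gives d_SF₆/d_Ne = rate_SF₆/rate_Ne = √(M_Ne/M_SF₆) = √(20.18/146.06) = 0.3717.
With d_SF₆ + d_Ne = 1.84 m, d_Ne = 1.84/(1 + 0.3717) = 1.341 m.
d_SF₆ = 1.84 − 1.341 = 0.4986 m.

0.4986 m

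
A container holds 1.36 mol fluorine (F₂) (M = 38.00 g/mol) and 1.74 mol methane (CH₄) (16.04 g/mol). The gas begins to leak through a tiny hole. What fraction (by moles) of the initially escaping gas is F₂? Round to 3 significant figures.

0.337

Each component's effusion rate ∝ (its partial pressure)·(1/√M) ∝ n_i/√M_i.
So x_F₂ in the escaping gas = (n_F₂/√M_F₂) / Σ(n_i/√M_i)
= (1.36/√38.00) / (1.36/√38.00 + 1.74/√16.04) = 0.2206/(0.2206 + 0.4345) = 0.337.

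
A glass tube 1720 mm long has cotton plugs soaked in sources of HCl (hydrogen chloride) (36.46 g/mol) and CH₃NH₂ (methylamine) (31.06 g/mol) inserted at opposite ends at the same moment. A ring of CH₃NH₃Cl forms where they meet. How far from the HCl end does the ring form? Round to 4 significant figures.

825.6 mm

The fronts meet when d_HCl + d_CH₃NH₂ = L with d_HCl/d_CH₃NH₂ = √(M_CH₃NH₂/M_HCl) (Graham's law). Here √(M_CH₃NH₂/M_HCl) = √(31.06/36.46) = 0.9230.
With d_HCl + d_CH₃NH₂ = 1720 mm, d_CH₃NH₂ = 1720/(1 + 0.9230) = 894.4 mm.
d_HCl = 1720 − 894.4 = 825.6 mm.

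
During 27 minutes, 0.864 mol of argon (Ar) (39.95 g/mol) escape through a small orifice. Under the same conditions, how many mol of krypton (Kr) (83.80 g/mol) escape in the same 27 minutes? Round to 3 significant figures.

0.597 mol

Since effusion rate ∝ 1/√M, rate_Kr/rate_Ar = √(M_Ar/M_Kr) = √(39.95/83.80) = √0.4767 = 0.6905.
So the amount for Kr is 0.864 × 0.6905 = 0.597 mol.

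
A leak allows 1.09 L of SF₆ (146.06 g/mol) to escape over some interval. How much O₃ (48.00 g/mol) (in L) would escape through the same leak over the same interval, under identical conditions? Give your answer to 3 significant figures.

1.90 L

Since effusion rate ∝ 1/√M, rate_O₃/rate_SF₆ = √(M_SF₆/M_O₃) = √(146.06/48.00) = √3.043 = 1.744.
So the volume for O₃ is 1.09 × 1.744 = 1.90 L.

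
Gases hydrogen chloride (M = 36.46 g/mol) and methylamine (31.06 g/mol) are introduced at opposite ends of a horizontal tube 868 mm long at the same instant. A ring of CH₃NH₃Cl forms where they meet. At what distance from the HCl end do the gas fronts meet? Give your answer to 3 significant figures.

417 mm

Graham's law gives d_HCl/d_CH₃NH₂ = rate_HCl/rate_CH₃NH₂ = √(M_CH₃NH₂/M_HCl) = √(31.06/36.46) = 0.9230.
With d_HCl + d_CH₃NH₂ = 868 mm, d_CH₃NH₂ = 868/(1 + 0.9230) = 451.4 mm.
d_HCl = 868 − 451.4 = 417 mm.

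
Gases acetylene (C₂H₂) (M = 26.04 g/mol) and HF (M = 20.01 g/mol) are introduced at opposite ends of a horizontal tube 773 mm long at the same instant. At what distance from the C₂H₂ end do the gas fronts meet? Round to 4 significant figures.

361.1 mm

Graham's law gives d_C₂H₂/d_HF = rate_C₂H₂/rate_HF = √(M_HF/M_C₂H₂) = √(20.01/26.04) = 0.8766.
With d_C₂H₂ + d_HF = 773 mm, d_HF = 773/(1 + 0.8766) = 411.9 mm.
d_C₂H₂ = 773 − 411.9 = 361.1 mm.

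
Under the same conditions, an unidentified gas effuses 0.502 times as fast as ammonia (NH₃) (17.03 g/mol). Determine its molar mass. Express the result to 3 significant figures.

67.6 g/mol

By Graham's law, rate_X/rate_NH₃ = √(M_NH₃/M_X).
0.502 = √(17.03/M_X)
M_X = 17.03 / 0.502² = 17.03 / 0.2520 = 67.6 g/mol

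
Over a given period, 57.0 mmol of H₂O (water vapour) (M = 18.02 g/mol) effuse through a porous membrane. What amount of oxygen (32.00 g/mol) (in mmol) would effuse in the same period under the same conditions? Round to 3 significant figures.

Using Graham's law: rate_O₂/rate_H₂O = √(M_H₂O/M_O₂) = √(18.02/32.00) = √0.5631 = 0.7504.
So the amount for O₂ is 57.0 × 0.7504 = 42.8 mmol.

42.8 mmol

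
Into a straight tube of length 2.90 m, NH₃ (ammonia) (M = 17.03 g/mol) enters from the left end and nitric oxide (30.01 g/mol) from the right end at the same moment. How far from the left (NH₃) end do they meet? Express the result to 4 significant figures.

1.654 m

Graham's law gives d_NH₃/d_NO = rate_NH₃/rate_NO = √(M_NO/M_NH₃) = √(30.01/17.03) = 1.327.
With d_NH₃ + d_NO = 2.90 m, d_NO = 2.90/(1 + 1.327) = 1.246 m.
d_NH₃ = 2.90 − 1.246 = 1.654 m.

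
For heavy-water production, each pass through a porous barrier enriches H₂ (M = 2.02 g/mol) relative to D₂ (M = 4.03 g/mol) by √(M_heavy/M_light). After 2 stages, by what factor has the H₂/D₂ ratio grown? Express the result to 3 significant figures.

2.00

After 2 stages the ratio has grown by (√(4.03/2.02))^2 = (4.03/2.02)^(2/2).
= 1.99505^1 = 2.00.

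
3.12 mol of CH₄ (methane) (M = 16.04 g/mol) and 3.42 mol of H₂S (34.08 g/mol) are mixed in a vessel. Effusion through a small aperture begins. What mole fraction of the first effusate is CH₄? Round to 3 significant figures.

Each component's effusion rate ∝ (its partial pressure)·(1/√M) ∝ n_i/√M_i.
Mole fraction of CH₄ in the effusate = (n_CH₄/√M_CH₄) / (n_CH₄/√M_CH₄ + n_H₂S/√M_H₂S)
= (3.12/√16.04) / (3.12/√16.04 + 3.42/√34.08) = 0.7790/(0.7790 + 0.5858) = 0.571.

0.571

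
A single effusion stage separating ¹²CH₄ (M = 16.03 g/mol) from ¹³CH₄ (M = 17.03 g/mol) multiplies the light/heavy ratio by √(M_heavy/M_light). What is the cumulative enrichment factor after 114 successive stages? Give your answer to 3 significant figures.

Each stage multiplies the ratio by α = √(17.03/16.03), so after 114 stages the overall factor is α^114 = (17.03/16.03)^(114/2).
= 1.06238^57 = 31.5.

31.5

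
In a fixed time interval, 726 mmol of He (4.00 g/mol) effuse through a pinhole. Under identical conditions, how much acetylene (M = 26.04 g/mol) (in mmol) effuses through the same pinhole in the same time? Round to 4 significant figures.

284.5 mmol

Using Graham's law: rate_C₂H₂/rate_He = √(M_He/M_C₂H₂) = √(4.00/26.04) = √0.1536 = 0.3919.
So the amount for C₂H₂ is 726 × 0.3919 = 284.5 mmol.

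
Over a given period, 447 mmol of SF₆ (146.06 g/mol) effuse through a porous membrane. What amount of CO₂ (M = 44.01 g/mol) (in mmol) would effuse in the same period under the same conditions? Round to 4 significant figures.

814.3 mmol

By Graham's law, rate_CO₂/rate_SF₆ = √(M_SF₆/M_CO₂) = √(146.06/44.01) = √3.319 = 1.822.
So the amount for CO₂ is 447 × 1.822 = 814.3 mmol.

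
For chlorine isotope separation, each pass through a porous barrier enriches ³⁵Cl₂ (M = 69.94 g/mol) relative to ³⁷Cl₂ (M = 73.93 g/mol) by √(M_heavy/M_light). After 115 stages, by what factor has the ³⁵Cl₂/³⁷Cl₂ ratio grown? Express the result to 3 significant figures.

24.3

Overall factor = α^115 with α = √(73.93/69.94), i.e. (73.93/69.94)^(115/2).
= 1.05705^(115/2) = 24.3.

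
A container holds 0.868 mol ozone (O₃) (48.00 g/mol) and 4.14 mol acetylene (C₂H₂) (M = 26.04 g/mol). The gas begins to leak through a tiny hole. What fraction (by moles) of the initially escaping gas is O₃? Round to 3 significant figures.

Rate_i ∝ x_i/√M_i (Graham's law weighted by mole fraction), so the effusate composition follows n_i/√M_i.
x_O₃(eff) = (n_O₃/√M_O₃) / (n_O₃/√M_O₃ + n_C₂H₂/√M_C₂H₂)
= (0.868/√48.00) / (0.868/√48.00 + 4.14/√26.04) = 0.1253/(0.1253 + 0.8113) = 0.134.

0.134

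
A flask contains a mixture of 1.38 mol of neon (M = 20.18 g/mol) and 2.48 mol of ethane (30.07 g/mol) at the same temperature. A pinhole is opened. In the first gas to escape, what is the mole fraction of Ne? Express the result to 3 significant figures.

0.404

Effusion rate of each component ∝ n_i/√M_i (partial pressure × 1/√M).
So x_Ne in the escaping gas = (n_Ne/√M_Ne) / Σ(n_i/√M_i)
= (1.38/√20.18) / (1.38/√20.18 + 2.48/√30.07) = 0.3072/(0.3072 + 0.4523) = 0.404.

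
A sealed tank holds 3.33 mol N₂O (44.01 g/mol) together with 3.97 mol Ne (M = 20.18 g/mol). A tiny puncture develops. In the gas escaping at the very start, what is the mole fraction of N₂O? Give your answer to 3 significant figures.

0.362

Effusion rate of each component ∝ n_i/√M_i (partial pressure × 1/√M).
x_N₂O(eff) = (n_N₂O/√M_N₂O) / (n_N₂O/√M_N₂O + n_Ne/√M_Ne)
= (3.33/√44.01) / (3.33/√44.01 + 3.97/√20.18) = 0.5020/(0.5020 + 0.8838) = 0.362.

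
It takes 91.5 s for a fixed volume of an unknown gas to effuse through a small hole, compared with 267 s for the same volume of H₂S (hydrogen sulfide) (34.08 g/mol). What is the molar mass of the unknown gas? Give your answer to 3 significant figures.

Since effusion rate ∝ 1/√M, t_X/t_H₂S = √(M_X/M_H₂S).
91.5/267 = 0.3427 = √(M_X/34.08)
M_X = 34.08 × 0.3427² = 34.08 × 0.1174 = 4.00 g/mol

4.00 g/mol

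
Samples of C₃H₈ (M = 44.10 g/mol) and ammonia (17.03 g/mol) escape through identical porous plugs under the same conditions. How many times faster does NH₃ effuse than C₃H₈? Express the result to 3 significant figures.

From Graham's law, rate_NH₃/rate_C₃H₈ = √(M_C₃H₈/M_NH₃) = √(44.10/17.03) = √2.590 = 1.61.

1.61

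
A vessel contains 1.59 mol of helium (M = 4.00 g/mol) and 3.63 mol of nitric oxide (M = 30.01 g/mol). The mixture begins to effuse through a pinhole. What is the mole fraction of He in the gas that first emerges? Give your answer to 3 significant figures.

0.545

Effusion rate of each component ∝ n_i/√M_i (partial pressure × 1/√M).
So x_He in the escaping gas = (n_He/√M_He) / Σ(n_i/√M_i)
= (1.59/√4.00) / (1.59/√4.00 + 3.63/√30.01) = 0.7950/(0.7950 + 0.6626) = 0.545.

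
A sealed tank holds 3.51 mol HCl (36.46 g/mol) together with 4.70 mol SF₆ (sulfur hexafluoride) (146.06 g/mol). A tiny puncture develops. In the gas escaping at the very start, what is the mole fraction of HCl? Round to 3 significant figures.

0.599

Effusion rate of each component ∝ n_i/√M_i (partial pressure × 1/√M).
So x_HCl in the escaping gas = (n_HCl/√M_HCl) / Σ(n_i/√M_i)
= (3.51/√36.46) / (3.51/√36.46 + 4.70/√146.06) = 0.5813/(0.5813 + 0.3889) = 0.599.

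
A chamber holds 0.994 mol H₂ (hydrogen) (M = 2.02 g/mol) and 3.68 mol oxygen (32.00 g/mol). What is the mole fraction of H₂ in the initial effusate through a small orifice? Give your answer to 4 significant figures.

Each component's effusion rate ∝ (its partial pressure)·(1/√M) ∝ n_i/√M_i.
x_H₂(eff) = (n_H₂/√M_H₂) / (n_H₂/√M_H₂ + n_O₂/√M_O₂)
= (0.994/√2.02) / (0.994/√2.02 + 3.68/√32.00) = 0.6994/(0.6994 + 0.6505) = 0.5181.

0.5181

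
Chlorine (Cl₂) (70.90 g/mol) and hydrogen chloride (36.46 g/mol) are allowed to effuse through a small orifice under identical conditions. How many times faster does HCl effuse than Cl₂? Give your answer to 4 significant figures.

1.394

Graham's law gives rate_HCl/rate_Cl₂ = √(M_Cl₂/M_HCl) = √(70.90/36.46) = √1.945 = 1.394.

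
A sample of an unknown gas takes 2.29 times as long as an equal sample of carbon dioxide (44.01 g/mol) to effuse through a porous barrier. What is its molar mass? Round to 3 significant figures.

Since effusion rate ∝ 1/√M, t_X/t_CO₂ = √(M_X/M_CO₂).
2.29 = √(M_X/44.01)
M_X = 44.01 × 2.29² = 44.01 × 5.244 = 231 g/mol

231 g/mol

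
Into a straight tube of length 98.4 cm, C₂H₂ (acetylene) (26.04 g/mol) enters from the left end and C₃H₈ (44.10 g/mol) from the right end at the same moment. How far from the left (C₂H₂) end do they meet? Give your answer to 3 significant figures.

Distances travelled in equal time are proportional to diffusion rates, so d_C₂H₂/d_C₃H₈ = √(M_C₃H₈/M_C₂H₂) = √(44.10/26.04) = 1.301.
With d_C₂H₂ + d_C₃H₈ = 98.4 cm, d_C₃H₈ = 98.4/(1 + 1.301) = 42.76 cm.
d_C₂H₂ = 98.4 − 42.76 = 55.6 cm.

55.6 cm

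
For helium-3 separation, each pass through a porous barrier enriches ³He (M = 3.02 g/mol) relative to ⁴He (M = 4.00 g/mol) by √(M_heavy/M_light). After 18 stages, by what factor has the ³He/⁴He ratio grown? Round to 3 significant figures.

Each stage multiplies the ratio by α = √(4.00/3.02), so after 18 stages the overall factor is α^18 = (4.00/3.02)^(18/2).
= 1.32450^9 = 12.5.

12.5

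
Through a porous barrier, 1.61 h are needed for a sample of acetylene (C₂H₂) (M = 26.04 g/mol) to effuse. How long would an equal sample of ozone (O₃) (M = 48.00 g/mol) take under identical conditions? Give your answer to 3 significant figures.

2.19 h

Since effusion rate ∝ 1/√M, t_O₃/t_C₂H₂ = √(M_O₃/M_C₂H₂) = √(48.00/26.04) = √1.843 = 1.358.
So the time for O₃ is 1.61 × 1.358 = 2.19 h.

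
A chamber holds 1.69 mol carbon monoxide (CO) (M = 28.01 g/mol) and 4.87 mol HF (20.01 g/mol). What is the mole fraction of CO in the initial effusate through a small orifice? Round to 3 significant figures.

Rate_i ∝ x_i/√M_i (Graham's law weighted by mole fraction), so the effusate composition follows n_i/√M_i.
So x_CO in the escaping gas = (n_CO/√M_CO) / Σ(n_i/√M_i)
= (1.69/√28.01) / (1.69/√28.01 + 4.87/√20.01) = 0.3193/(0.3193 + 1.089) = 0.227.

0.227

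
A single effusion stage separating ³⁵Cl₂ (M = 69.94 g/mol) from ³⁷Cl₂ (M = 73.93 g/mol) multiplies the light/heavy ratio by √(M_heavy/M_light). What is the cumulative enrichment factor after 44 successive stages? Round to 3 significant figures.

3.39

Overall factor = α^44 with α = √(73.93/69.94), i.e. (73.93/69.94)^(44/2).
= 1.05705^22 = 3.39.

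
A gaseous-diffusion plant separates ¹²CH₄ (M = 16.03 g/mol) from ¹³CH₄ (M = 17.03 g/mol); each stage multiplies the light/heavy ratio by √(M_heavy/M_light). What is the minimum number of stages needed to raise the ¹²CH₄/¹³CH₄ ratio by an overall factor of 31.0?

114

Single-stage factor α = √(17.03/16.03), so ln α = ½ ln(1.06238) = 0.03026.
Need α^N ≥ 31.0 ⇒ N ≥ ln(31.0) / ln α = 3.434 / 0.03026 = 113.49.
Rounding up, N = 114 stages.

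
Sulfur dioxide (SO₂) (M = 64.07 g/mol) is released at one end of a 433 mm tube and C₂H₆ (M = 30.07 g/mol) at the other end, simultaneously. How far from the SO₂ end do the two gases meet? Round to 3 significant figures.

Distances travelled in equal time are proportional to diffusion rates, so d_SO₂/d_C₂H₆ = √(M_C₂H₆/M_SO₂) = √(30.07/64.07) = 0.6851.
With d_SO₂ + d_C₂H₆ = 433 mm, d_C₂H₆ = 433/(1 + 0.6851) = 257.0 mm.
d_SO₂ = 433 − 257.0 = 176 mm.

176 mm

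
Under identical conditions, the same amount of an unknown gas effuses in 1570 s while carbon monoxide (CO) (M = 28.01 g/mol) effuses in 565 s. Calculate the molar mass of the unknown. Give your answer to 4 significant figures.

Graham's law gives t_X/t_CO = √(M_X/M_CO).
1570/565 = 2.779 = √(M_X/28.01)
M_X = 28.01 × 2.779² = 28.01 × 7.722 = 216.3 g/mol

216.3 g/mol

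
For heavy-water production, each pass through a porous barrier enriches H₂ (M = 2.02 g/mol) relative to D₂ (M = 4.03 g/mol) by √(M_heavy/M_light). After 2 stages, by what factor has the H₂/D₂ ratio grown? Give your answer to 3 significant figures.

2.00

The single-stage factor is √(M_heavy/M_light), so 2 stages give [√(4.03/2.02)]^2 = (4.03/2.02)^(2/2).
= 1.99505^1 = 2.00.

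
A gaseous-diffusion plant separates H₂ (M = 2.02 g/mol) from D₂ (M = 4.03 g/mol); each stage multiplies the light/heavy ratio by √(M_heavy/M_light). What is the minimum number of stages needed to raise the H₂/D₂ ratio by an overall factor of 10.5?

7

Per stage α = (4.03/2.02)^(1/2) = 1.99505^0.5, giving ln α = 0.3453.
Need α^N ≥ 10.5 ⇒ N ≥ ln(10.5) / ln α = 2.351 / 0.3453 = 6.81.
Minimum whole number of stages: N = 7.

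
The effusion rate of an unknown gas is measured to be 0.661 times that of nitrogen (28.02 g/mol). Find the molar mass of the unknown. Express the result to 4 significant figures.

64.13 g/mol

Since effusion rate ∝ 1/√M, rate_X/rate_N₂ = √(M_N₂/M_X).
0.661 = √(28.02/M_X)
M_X = 28.02 / 0.661² = 28.02 / 0.4369 = 64.13 g/mol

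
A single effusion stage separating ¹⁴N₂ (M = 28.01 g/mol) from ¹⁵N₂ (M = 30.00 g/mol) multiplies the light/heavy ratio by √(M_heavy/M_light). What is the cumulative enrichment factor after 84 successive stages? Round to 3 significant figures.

Each stage multiplies the ratio by α = √(30.00/28.01), so after 84 stages the overall factor is α^84 = (30.00/28.01)^(84/2).
= 1.07105^42 = 17.9.

17.9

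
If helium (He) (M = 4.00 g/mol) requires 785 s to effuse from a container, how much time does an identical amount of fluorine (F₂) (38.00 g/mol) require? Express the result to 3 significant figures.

2420 s

By Graham's law, t_F₂/t_He = √(M_F₂/M_He) = √(38.00/4.00) = √9.500 = 3.082.
So the time for F₂ is 785 × 3.082 = 2420 s.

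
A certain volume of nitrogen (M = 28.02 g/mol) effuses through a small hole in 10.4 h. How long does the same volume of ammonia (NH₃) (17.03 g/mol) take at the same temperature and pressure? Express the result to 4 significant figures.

Graham's law gives t_NH₃/t_N₂ = √(M_NH₃/M_N₂) = √(17.03/28.02) = √0.6078 = 0.7796.
So the time for NH₃ is 10.4 × 0.7796 = 8.108 h.

8.108 h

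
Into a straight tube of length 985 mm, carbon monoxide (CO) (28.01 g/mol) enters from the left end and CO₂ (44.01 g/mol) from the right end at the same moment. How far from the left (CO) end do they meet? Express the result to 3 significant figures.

Distances travelled in equal time are proportional to diffusion rates, so d_CO/d_CO₂ = √(M_CO₂/M_CO) = √(44.01/28.01) = 1.253.
With d_CO + d_CO₂ = 985 mm, d_CO₂ = 985/(1 + 1.253) = 437.1 mm.
d_CO = 985 − 437.1 = 548 mm.

548 mm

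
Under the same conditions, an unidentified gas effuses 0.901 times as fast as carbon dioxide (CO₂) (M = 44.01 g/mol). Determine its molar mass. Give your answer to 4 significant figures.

54.21 g/mol

Since effusion rate ∝ 1/√M, rate_X/rate_CO₂ = √(M_CO₂/M_X).
0.901 = √(44.01/M_X)
M_X = 44.01 / 0.901² = 44.01 / 0.8118 = 54.21 g/mol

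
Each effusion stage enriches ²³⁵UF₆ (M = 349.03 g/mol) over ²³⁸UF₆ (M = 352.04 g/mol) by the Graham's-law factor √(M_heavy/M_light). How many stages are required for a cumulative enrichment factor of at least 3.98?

With α = √(352.04/349.03) per stage, ln α = ½ ln(1.00862) = 0.004293.
Need α^N ≥ 3.98 ⇒ N ≥ ln(3.98) / ln α = 1.381 / 0.004293 = 321.72.
Minimum whole number of stages: N = 322.

322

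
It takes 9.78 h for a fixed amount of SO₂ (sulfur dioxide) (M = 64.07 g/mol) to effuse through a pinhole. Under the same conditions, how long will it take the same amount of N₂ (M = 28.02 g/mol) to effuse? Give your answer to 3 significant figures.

Since effusion rate ∝ 1/√M, t_N₂/t_SO₂ = √(M_N₂/M_SO₂) = √(28.02/64.07) = √0.4373 = 0.6613.
So the time for N₂ is 9.78 × 0.6613 = 6.47 h.

6.47 h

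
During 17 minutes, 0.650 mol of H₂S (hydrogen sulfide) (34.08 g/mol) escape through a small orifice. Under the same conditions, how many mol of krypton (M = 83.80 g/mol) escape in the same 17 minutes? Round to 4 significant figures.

By Graham's law, rate_Kr/rate_H₂S = √(M_H₂S/M_Kr) = √(34.08/83.80) = √0.4067 = 0.6377.
So the amount for Kr is 0.650 × 0.6377 = 0.4145 mol.

0.4145 mol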